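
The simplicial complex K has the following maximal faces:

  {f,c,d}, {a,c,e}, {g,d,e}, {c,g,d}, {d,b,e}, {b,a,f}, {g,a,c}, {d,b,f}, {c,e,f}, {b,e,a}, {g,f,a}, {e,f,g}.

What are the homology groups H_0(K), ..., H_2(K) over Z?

H_0 = Z,  H_1 = Z/2,  H_2 = 0.

Take the total order a < b < c < d < e < f < g on the vertex set. Then K (dimension 2) consists of the simplices:

  0-simplices (7): a, b, c, d, e, f, g
  1-simplices (18): ab, ac, ae, af, ag, bd, be, bf, cd, ce, cf, cg, de, df, dg, ef, eg, fg
  2-simplices (12): abe, abf, ace, acg, afg, bde, bdf, cdf, cdg, cef, deg, efg

giving chain groups C_0 ≅ Z^7, C_1 ≅ Z^18, C_2 ≅ Z^12.

The boundary map ∂_1: C_1 → C_0 maps an edge to its endpoints' difference, ∂[p,q] = q − p. For instance
  ∂ce = e − c.
This gives a 7×18 integer matrix of rank 6; reducing to Smith normal form yields diagonal entries (1,1,1,1,1,1).

Boundary ∂_2: C_2 → C_1 sends each 2-simplex [p,q,r] to [q,r] − [p,r] + [p,q]. For instance
  ∂bdf = df − bf + bd,
  ∂cdf = df − cf + cd.
The 18×12 boundary matrix has rank 12 and Smith normal form diag(1,1,1,1,1,1,1,1,1,1,1,2).

From H_k ≅ ker(∂_k) / im(∂_{k+1}) we obtain:

  H_0: rank C_0 − rank ∂_1 = 7 − 6 = 1, and the invariant factors of ∂_1 are all 1, so H_0 ≅ Z.
  H_1: rank ker ∂_1 − rank ∂_2 = (18 − 6) − 12 = 0, and ∂_2 has invariant factor 2 > 1, so H_1 ≅ Z/2.
  H_2: rank ker ∂_2 − rank ∂_3 = (12 − 12) − 0 = 0, and there is no ∂_3, so H_2 ≅ 0.

As a check, the Euler characteristic is 7 − 18 + 12 = 1, which agrees with 1 − 0 + 0 = 1.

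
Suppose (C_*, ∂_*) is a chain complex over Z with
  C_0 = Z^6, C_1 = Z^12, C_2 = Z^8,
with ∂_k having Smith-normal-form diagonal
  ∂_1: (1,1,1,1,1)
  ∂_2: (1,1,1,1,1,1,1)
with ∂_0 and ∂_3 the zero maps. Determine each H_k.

H_0 ≅ Z,  H_1 = 0,  H_2 ≅ Z.

H_0: b_0 = 6 − 0 − 5 = 1; torsion from ∂_1 factors > 1: none. So H_0 ≅ Z.
H_1: b_1 = 12 − 5 − 7 = 0; torsion from ∂_2 factors > 1: none. So H_1 ≅ 0.
H_2: b_2 = 8 − 7 − 0 = 1; torsion from ∂_3 factors > 1: none. So H_2 ≅ Z.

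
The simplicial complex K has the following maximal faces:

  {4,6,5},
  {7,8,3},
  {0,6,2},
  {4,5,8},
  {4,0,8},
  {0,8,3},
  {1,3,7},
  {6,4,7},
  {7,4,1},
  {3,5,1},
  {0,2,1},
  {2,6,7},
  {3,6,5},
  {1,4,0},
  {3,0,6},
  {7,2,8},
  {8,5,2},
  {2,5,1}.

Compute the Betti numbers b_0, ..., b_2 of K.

We work with the vertex ordering 0 < 1 < 2 < 3 < 4 < 5 < 6 < 7 < 8. The simplices of K, each written with vertices in increasing order, are:

  0-simplices (9): [0], [1], [2], [3], [4], [5], [6], [7], [8]
  1-simplices (27): (27 of them)
  2-simplices (18): [0,1,2], [0,1,4], [0,2,6], [0,3,6], [0,3,8], [0,4,8], [1,2,5], [1,3,5], [1,3,7], [1,4,7], [2,5,8], [2,6,7], [2,7,8], [3,5,6], [3,7,8], [4,5,6], [4,5,8], [4,6,7]

giving chain groups C_0 ≅ Z^9, C_1 ≅ Z^27, C_2 ≅ Z^18.

Boundary ∂_1: C_1 → C_0 maps an edge to its endpoints' difference, ∂[p,q] = q − p.
The 9×27 boundary matrix has rank 8 and Smith normal form diag(1,1,1,1,1,1,1,1).

∂_2: C_2 → C_1 sends each 2-simplex [p,q,r] to [q,r] − [p,r] + [p,q]. For instance
  ∂[0,4,8] = [4,8] − [0,8] + [0,4],
  ∂[4,6,7] = [6,7] − [4,7] + [4,6].
This gives a 27×18 integer matrix of rank 17; reducing to Smith normal form yields diagonal entries (1,1,1,1,1,1,1,1,1,1,1,1,1,1,1,1,1).

Computing H_k = (kernel of ∂_k) / (image of ∂_{k+1}):

  H_0: rank C_0 − rank ∂_1 = 9 − 8 = 1, and the invariant factors of ∂_1 are all 1, so H_0 ≅ Z.
  H_1: rank ker ∂_1 − rank ∂_2 = (27 − 8) − 17 = 2, and the invariant factors of ∂_2 are all 1, so H_1 ≅ Z^2.
  H_2: rank ker ∂_2 − rank ∂_3 = (18 − 17) − 0 = 1, and there is no ∂_3, so H_2 ≅ Z.

Hence the Betti numbers are b_0 = 1, b_1 = 2, b_2 = 1.

b_0 = 1, b_1 = 2, b_2 = 1.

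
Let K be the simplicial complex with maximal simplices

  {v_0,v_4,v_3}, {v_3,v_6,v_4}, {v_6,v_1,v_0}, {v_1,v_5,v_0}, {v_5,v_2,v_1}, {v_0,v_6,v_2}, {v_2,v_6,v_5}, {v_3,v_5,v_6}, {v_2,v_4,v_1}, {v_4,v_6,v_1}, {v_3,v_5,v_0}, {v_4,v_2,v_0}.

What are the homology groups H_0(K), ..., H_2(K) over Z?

H_0 ≅ Z,  H_1 ≅ Z/2,  H_2 = 0.

Fix the vertex order v_0 < v_1 < v_2 < v_3 < v_4 < v_5 < v_6 and write every simplex with vertices in increasing order. Then dim K = 2 and the simplices of K are:

  0-simplices (7): [v_0], [v_1], [v_2], [v_3], [v_4], [v_5], [v_6]
  1-simplices (18): (18 of them)
  2-simplices (12): (12 of them)

giving chain groups C_0 ≅ Z^7, C_1 ≅ Z^18, C_2 ≅ Z^12.

The boundary map ∂_1: C_1 → C_0 is given by ∂[p,q] = [q] − [p]. For instance
  ∂[v_1,v_5] = [v_5] − [v_1].
This gives a 7×18 integer matrix of rank 6; reducing to Smith normal form yields diagonal entries (1,1,1,1,1,1).

Boundary ∂_2: C_2 → C_1 sends each 2-simplex [p,q,r] to [q,r] − [p,r] + [p,q]. For instance
  ∂[v_0,v_1,v_6] = [v_1,v_6] − [v_0,v_6] + [v_0,v_1],
  ∂[v_0,v_3,v_4] = [v_3,v_4] − [v_0,v_4] + [v_0,v_3].
The 18×12 boundary matrix has rank 12 and Smith normal form diag(1,1,1,1,1,1,1,1,1,1,1,2).

Computing H_k = (kernel of ∂_k) / (image of ∂_{k+1}):

  H_0: rank C_0 − rank ∂_1 = 7 − 6 = 1, and the invariant factors of ∂_1 are all 1, so H_0 ≅ Z.
  H_1: rank ker ∂_1 − rank ∂_2 = (18 − 6) − 12 = 0, and ∂_2 has invariant factor 2 > 1, so H_1 ≅ Z/2.
  H_2: rank ker ∂_2 − rank ∂_3 = (12 − 12) − 0 = 0, and there is no ∂_3, so H_2 ≅ 0.

As a check, the Euler characteristic is 7 − 18 + 12 = 1, which agrees with 1 − 0 + 0 = 1.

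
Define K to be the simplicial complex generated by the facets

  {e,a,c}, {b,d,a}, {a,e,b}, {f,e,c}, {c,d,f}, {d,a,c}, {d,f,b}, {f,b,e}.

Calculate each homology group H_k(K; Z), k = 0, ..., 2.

H_0 = Z,  H_1 = 0,  H_2 = Z.

Order the vertices as a < b < c < d < e < f. Listing each simplex with vertices in this order, K has dimension 2 with simplices:

  0-simplices (6): a, b, c, d, e, f
  1-simplices (12): ab, ac, ad, ae, bd, be, bf, cd, ce, cf, df, ef
  2-simplices (8): abd, abe, acd, ace, bdf, bef, cdf, cef

giving chain groups C_0 ≅ Z^6, C_1 ≅ Z^12, C_2 ≅ Z^8.

Boundary ∂_1: C_1 → C_0 is given by ∂[p,q] = [q] − [p]. For instance
  ∂be = e − b.
The 6×12 boundary matrix has rank 5 and Smith normal form diag(1,1,1,1,1).

∂_2: C_2 → C_1 sends each 2-simplex [p,q,r] to [q,r] − [p,r] + [p,q]. For instance
  ∂bef = ef − bf + be,
  ∂ace = ce − ae + ac.
As a 12×8 matrix over Z this has rank 7, with invariant factors (1,1,1,1,1,1,1).

From H_k ≅ ker(∂_k) / im(∂_{k+1}) we obtain:

  H_0: rank C_0 − rank ∂_1 = 6 − 5 = 1, and the invariant factors of ∂_1 are all 1, so H_0 = Z.
  H_1: rank ker ∂_1 − rank ∂_2 = (12 − 5) − 7 = 0, and the invariant factors of ∂_2 are all 1, so H_1 = 0.
  H_2: rank ker ∂_2 − rank ∂_3 = (8 − 7) − 0 = 1, and there is no ∂_3, so H_2 = Z.

(K is a triangulation of the 2-sphere S^2.)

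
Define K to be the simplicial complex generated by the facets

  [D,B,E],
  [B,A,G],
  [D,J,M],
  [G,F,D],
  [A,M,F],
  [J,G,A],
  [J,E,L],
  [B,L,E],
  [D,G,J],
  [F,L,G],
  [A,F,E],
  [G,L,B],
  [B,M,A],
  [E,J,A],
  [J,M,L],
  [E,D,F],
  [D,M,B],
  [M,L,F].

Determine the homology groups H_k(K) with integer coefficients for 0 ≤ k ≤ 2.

Take the total order A < B < D < E < F < G < J < L < M on the vertex set. Then K (dimension 2) consists of the simplices:

  0-simplices (9): A, B, D, E, F, G, J, L, M
  1-simplices (27): AB, AE, AF, AG, AJ, AM, BD, BE, BG, BL, BM, DE, DF, DG, DJ, DM, EF, EJ, EL, FG, FL, FM, GJ, GL, JL, JM, LM
  2-simplices (18): ABG, ABM, AEF, AEJ, AFM, AGJ, BDE, BDM, BEL, BGL, DEF, DFG, DGJ, DJM, EJL, FGL, FLM, JLM

giving chain groups C_0 ≅ Z^9, C_1 ≅ Z^27, C_2 ≅ Z^18.

The boundary map ∂_1: C_1 → C_0 maps an edge to its endpoints' difference, ∂[p,q] = q − p. For instance
  ∂BL = L − B.
The 9×27 boundary matrix has rank 8 and Smith normal form diag(1,1,1,1,1,1,1,1).

∂_2: C_2 → C_1 maps a triangle to the signed sum of its edges. For instance
  ∂DFG = FG − DG + DF,
  ∂JLM = LM − JM + JL.
The resulting 27×18 matrix has rank 17, and its Smith normal form has invariant factors (1,1,1,1,1,1,1,1,1,1,1,1,1,1,1,1,1).

From H_k ≅ ker(∂_k) / im(∂_{k+1}) we obtain:

  H_0: rank C_0 − rank ∂_1 = 9 − 8 = 1, and the invariant factors of ∂_1 are all 1, so H_0 = Z.
  H_1: rank ker ∂_1 − rank ∂_2 = (27 − 8) − 17 = 2, and the invariant factors of ∂_2 are all 1, so H_1 = Z^2.
  H_2: rank ker ∂_2 − rank ∂_3 = (18 − 17) − 0 = 1, and there is no ∂_3, so H_2 = Z.

As a check, the Euler characteristic is 9 − 27 + 18 = 0, which agrees with 1 − 2 + 1 = 0.
(K is a triangulation of the torus T^2.)

H_0 = Z,  H_1 = Z^2,  H_2 = Z.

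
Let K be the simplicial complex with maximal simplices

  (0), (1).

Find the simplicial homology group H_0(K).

H_0 = Z^2.

Take the total order 0 < 1 on the vertex set. Then K (dimension 0) consists of the simplices:

  0-simplices (2): [0], [1]

giving chain groups C_0 ≅ Z^2.

From H_k ≅ ker(∂_k) / im(∂_{k+1}) we obtain:

  H_0: rank C_0 − rank ∂_1 = 2 − 0 = 2, and there is no ∂_1, so H_0 ≅ Z^2.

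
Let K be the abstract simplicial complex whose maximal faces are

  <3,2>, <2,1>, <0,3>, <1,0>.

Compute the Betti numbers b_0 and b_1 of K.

Fix the vertex order 0 < 1 < 2 < 3 and write every simplex with vertices in increasing order. Then dim K = 1 and the simplices of K are:

  0-simplices (4): [0], [1], [2], [3]
  1-simplices (4): [0,1], [0,3], [1,2], [2,3]

Hence C_0 ≅ Z^4, C_1 ≅ Z^4.

Boundary ∂_1: C_1 → C_0 maps an edge to its endpoints' difference, ∂[p,q] = q − p.
The 4×4 boundary matrix has rank 3 and Smith normal form diag(1,1,1).

Computing H_k = (kernel of ∂_k) / (image of ∂_{k+1}):

  H_0: rank C_0 − rank ∂_1 = 4 − 3 = 1, and the invariant factors of ∂_1 are all 1, so H_0 = Z.
  H_1: rank ker ∂_1 − rank ∂_2 = (4 − 3) − 0 = 1, and there is no ∂_2, so H_1 = Z.

As a check, the Euler characteristic is 4 − 4 = 0, which agrees with 1 − 1 = 0.

Hence the Betti numbers are b_0 = 1, b_1 = 1.

b_0 = 1, b_1 = 1.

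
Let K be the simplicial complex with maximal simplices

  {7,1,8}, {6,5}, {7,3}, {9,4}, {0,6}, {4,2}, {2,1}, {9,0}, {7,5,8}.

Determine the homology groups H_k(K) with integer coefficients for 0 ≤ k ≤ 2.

H_0 = Z,  H_1 = Z,  H_2 = 0.

Order the vertices as 0 < 1 < 2 < 3 < 4 < 5 < 6 < 7 < 8 < 9. Listing each simplex with vertices in this order, K has dimension 2 with simplices:

  0-simplices (10): [0], [1], [2], [3], [4], [5], [6], [7], [8], [9]
  1-simplices (12): [0,6], [0,9], [1,2], [1,7], [1,8], [2,4], [3,7], [4,9], [5,6], [5,7], [5,8], [7,8]
  2-simplices (2): [1,7,8], [5,7,8]

giving chain groups C_0 ≅ Z^10, C_1 ≅ Z^12, C_2 ≅ Z^2.

Boundary ∂_1: C_1 → C_0 is given by ∂[p,q] = [q] − [p].
The 10×12 boundary matrix has rank 9 and Smith normal form diag(1,1,1,1,1,1,1,1,1).

∂_2: C_2 → C_1 sends each 2-simplex [p,q,r] to [q,r] − [p,r] + [p,q]. For instance
  ∂[1,7,8] = [7,8] − [1,8] + [1,7],
  ∂[5,7,8] = [7,8] − [5,8] + [5,7].
The resulting 12×2 matrix has rank 2, and its Smith normal form has invariant factors (1,1).

Computing H_k = (kernel of ∂_k) / (image of ∂_{k+1}):

  H_0: rank C_0 − rank ∂_1 = 10 − 9 = 1, and the invariant factors of ∂_1 are all 1, so H_0 ≅ Z.
  H_1: rank ker ∂_1 − rank ∂_2 = (12 − 9) − 2 = 1, and the invariant factors of ∂_2 are all 1, so H_1 ≅ Z.
  H_2: rank ker ∂_2 − rank ∂_3 = (2 − 2) − 0 = 0, and there is no ∂_3, so H_2 ≅ 0.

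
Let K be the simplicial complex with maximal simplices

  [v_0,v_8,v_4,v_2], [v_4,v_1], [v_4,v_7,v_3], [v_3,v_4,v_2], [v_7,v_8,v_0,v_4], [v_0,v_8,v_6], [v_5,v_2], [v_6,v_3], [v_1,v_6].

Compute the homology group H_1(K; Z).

Order the vertices as v_0 < v_1 < v_2 < v_3 < v_4 < v_5 < v_6 < v_7 < v_8. Listing each simplex with vertices in this order, K has dimension 3 with simplices:

  0-simplices (9): [v_0], [v_1], [v_2], [v_3], [v_4], [v_5], [v_6], [v_7], [v_8]
  1-simplices (18): (18 of them)
  2-simplices (10): [v_0,v_2,v_4], [v_0,v_2,v_8], [v_0,v_4,v_7], [v_0,v_4,v_8], [v_0,v_6,v_8], [v_0,v_7,v_8], [v_2,v_3,v_4], [v_2,v_4,v_8], [v_3,v_4,v_7], [v_4,v_7,v_8]
  3-simplices (2): [v_0,v_2,v_4,v_8], [v_0,v_4,v_7,v_8]

Hence C_0 ≅ Z^9, C_1 ≅ Z^18, C_2 ≅ Z^10, C_3 ≅ Z^2.

The boundary map ∂_1: C_1 → C_0 maps an edge to its endpoints' difference, ∂[p,q] = q − p. For instance
  ∂[v_2,v_8] = [v_8] − [v_2].
This gives a 9×18 integer matrix of rank 8; reducing to Smith normal form yields diagonal entries (1,1,1,1,1,1,1,1).

The boundary map ∂_2: C_2 → C_1 acts by ∂[p,q,r] = [q,r] − [p,r] + [p,q]. For instance
  ∂[v_4,v_7,v_8] = [v_7,v_8] − [v_4,v_8] + [v_4,v_7],
  ∂[v_3,v_4,v_7] = [v_4,v_7] − [v_3,v_7] + [v_3,v_4].
The resulting 18×10 matrix has rank 8, and its Smith normal form has invariant factors (1,1,1,1,1,1,1,1).

The boundary map ∂_3: C_3 → C_2 sends each 3-simplex σ to the alternating sum Σ_i (−1)^i (σ with its i-th vertex removed). For instance
  ∂[v_0,v_4,v_7,v_8] = [v_4,v_7,v_8] − [v_0,v_7,v_8] + [v_0,v_4,v_8] − [v_0,v_4,v_7],
  ∂[v_0,v_2,v_4,v_8] = [v_2,v_4,v_8] − [v_0,v_4,v_8] + [v_0,v_2,v_8] − [v_0,v_2,v_4].
This gives a 10×2 integer matrix of rank 2; reducing to Smith normal form yields diagonal entries (1,1).

Now H_k = ker ∂_k / im ∂_{k+1}, so:

  H_1: rank ker ∂_1 − rank ∂_2 = (18 − 8) − 8 = 2, and the invariant factors of ∂_2 are all 1, so H_1 ≅ Z^2.

H_1 ≅ Z^2.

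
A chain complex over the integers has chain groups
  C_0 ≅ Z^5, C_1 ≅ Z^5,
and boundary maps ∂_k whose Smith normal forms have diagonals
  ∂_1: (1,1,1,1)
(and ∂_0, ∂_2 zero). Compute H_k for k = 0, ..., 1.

H_0: b_0 = 5 − 0 − 4 = 1; torsion from ∂_1 factors > 1: none. So H_0 ≅ Z.
H_1: b_1 = 5 − 4 − 0 = 1; torsion from ∂_2 factors > 1: none. So H_1 ≅ Z.

H_0 ≅ Z,  H_1 ≅ Z.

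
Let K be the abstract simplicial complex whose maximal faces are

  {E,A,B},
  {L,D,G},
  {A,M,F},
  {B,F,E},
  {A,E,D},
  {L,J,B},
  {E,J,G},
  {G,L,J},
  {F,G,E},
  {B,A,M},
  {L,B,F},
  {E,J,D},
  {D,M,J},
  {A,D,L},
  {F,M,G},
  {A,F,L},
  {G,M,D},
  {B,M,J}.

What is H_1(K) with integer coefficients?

H_1 = Z ⊕ Z/2.

Take the total order A < B < D < E < F < G < J < L < M on the vertex set. Then K (dimension 2) consists of the simplices:

  0-simplices (9): A, B, D, E, F, G, J, L, M
  1-simplices (27): AB, AD, AE, AF, AL, AM, BE, BF, BJ, BL, BM, DE, DG, DJ, DL, DM, EF, EG, EJ, FG, FL, FM, GJ, GL, GM, JL, JM
  2-simplices (18): ABE, ABM, ADE, ADL, AFL, AFM, BEF, BFL, BJL, BJM, DEJ, DGL, DGM, DJM, EFG, EGJ, FGM, GJL

Hence C_0 ≅ Z^9, C_1 ≅ Z^27, C_2 ≅ Z^18.

The boundary map ∂_1: C_1 → C_0 is given by ∂[p,q] = [q] − [p]. For instance
  ∂FL = L − F.
This gives a 9×27 integer matrix of rank 8; reducing to Smith normal form yields diagonal entries (1,1,1,1,1,1,1,1).

The boundary map ∂_2: C_2 → C_1 sends each 2-simplex [p,q,r] to [q,r] − [p,r] + [p,q]. For instance
  ∂BEF = EF − BF + BE,
  ∂DEJ = EJ − DJ + DE.
This gives a 27×18 integer matrix of rank 18; reducing to Smith normal form yields diagonal entries (1,1,1,1,1,1,1,1,1,1,1,1,1,1,1,1,1,2).

Reading off H_k = ker ∂_k / im ∂_{k+1}:

  H_1: rank ker ∂_1 − rank ∂_2 = (27 − 8) − 18 = 1, and ∂_2 has invariant factor 2 > 1, so H_1 = Z ⊕ Z/2.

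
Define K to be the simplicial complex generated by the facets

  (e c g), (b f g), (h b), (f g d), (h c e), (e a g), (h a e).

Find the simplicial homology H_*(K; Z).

Fix the vertex order a < b < c < d < e < f < g < h and write every simplex with vertices in increasing order. Then dim K = 2 and the simplices of K are:

  0-simplices (8): a, b, c, d, e, f, g, h
  1-simplices (14): ae, ag, ah, bf, bg, bh, ce, cg, ch, df, dg, eg, eh, fg
  2-simplices (6): aeg, aeh, bfg, ceg, ceh, dfg

Hence C_0 ≅ Z^8, C_1 ≅ Z^14, C_2 ≅ Z^6.

Boundary ∂_1: C_1 → C_0 is given by ∂[p,q] = [q] − [p]. For instance
  ∂ae = e − a.
The 8×14 boundary matrix has rank 7 and Smith normal form diag(1,1,1,1,1,1,1).

Boundary ∂_2: C_2 → C_1 sends each 2-simplex [p,q,r] to [q,r] − [p,r] + [p,q]. For instance
  ∂aeh = eh − ah + ae,
  ∂aeg = eg − ag + ae.
The 14×6 boundary matrix has rank 6 and Smith normal form diag(1,1,1,1,1,1).

Computing H_k = (kernel of ∂_k) / (image of ∂_{k+1}):

  H_0: rank C_0 − rank ∂_1 = 8 − 7 = 1, and the invariant factors of ∂_1 are all 1, so H_0 = Z.
  H_1: rank ker ∂_1 − rank ∂_2 = (14 − 7) − 6 = 1, and the invariant factors of ∂_2 are all 1, so H_1 = Z.
  H_2: rank ker ∂_2 − rank ∂_3 = (6 − 6) − 0 = 0, and there is no ∂_3, so H_2 = 0.

H_0 = Z,  H_1 = Z,  H_2 = 0.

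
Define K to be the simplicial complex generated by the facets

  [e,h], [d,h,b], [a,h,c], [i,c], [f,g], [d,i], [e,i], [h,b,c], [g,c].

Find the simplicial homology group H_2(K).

H_2 ≅ 0.

Take the total order a < b < c < d < e < f < g < h < i on the vertex set. Then K (dimension 2) consists of the simplices:

  0-simplices (9): a, b, c, d, e, f, g, h, i
  1-simplices (13): ac, ah, bc, bd, bh, cg, ch, ci, dh, di, eh, ei, fg
  2-simplices (3): ach, bch, bdh

giving chain groups C_0 ≅ Z^9, C_1 ≅ Z^13, C_2 ≅ Z^3.

Boundary ∂_1: C_1 → C_0 maps an edge to its endpoints' difference, ∂[p,q] = q − p.
The resulting 9×13 matrix has rank 8, and its Smith normal form has invariant factors (1,1,1,1,1,1,1,1).

The boundary map ∂_2: C_2 → C_1 acts by ∂[p,q,r] = [q,r] − [p,r] + [p,q]. For instance
  ∂bch = ch − bh + bc,
  ∂bdh = dh − bh + bd.
The resulting 13×3 matrix has rank 3, and its Smith normal form has invariant factors (1,1,1).

Computing H_k = (kernel of ∂_k) / (image of ∂_{k+1}):

  H_2: rank ker ∂_2 − rank ∂_3 = (3 − 3) − 0 = 0, and there is no ∂_3, so H_2 ≅ 0.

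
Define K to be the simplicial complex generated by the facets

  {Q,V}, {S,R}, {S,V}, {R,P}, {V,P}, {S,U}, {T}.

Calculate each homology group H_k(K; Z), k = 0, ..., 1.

Order the vertices as P < Q < R < S < T < U < V. Listing each simplex with vertices in this order, K has dimension 1 with simplices:

  0-simplices (7): P, Q, R, S, T, U, V
  1-simplices (6): PR, PV, QV, RS, SU, SV

Hence C_0 ≅ Z^7, C_1 ≅ Z^6.

The boundary map ∂_1: C_1 → C_0 sends each edge [p,q] (with p < q) to q − p.
The resulting 7×6 matrix has rank 5, and its Smith normal form has invariant factors (1,1,1,1,1).

Now H_k = ker ∂_k / im ∂_{k+1}, so:

  H_0: rank C_0 − rank ∂_1 = 7 − 5 = 2, and the invariant factors of ∂_1 are all 1, so H_0 = Z^2.
  H_1: rank ker ∂_1 − rank ∂_2 = (6 − 5) − 0 = 1, and there is no ∂_2, so H_1 = Z.

H_0 ≅ Z^2,  H_1 ≅ Z.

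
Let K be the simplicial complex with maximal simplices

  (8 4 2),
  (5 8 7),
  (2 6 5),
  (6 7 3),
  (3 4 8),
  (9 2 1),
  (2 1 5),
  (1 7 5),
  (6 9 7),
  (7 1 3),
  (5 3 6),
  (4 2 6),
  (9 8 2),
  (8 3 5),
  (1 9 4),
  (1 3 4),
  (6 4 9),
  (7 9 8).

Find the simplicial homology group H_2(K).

H_2 = 0.

Take the total order 1 < 2 < 3 < 4 < 5 < 6 < 7 < 8 < 9 on the vertex set. Then K (dimension 2) consists of the simplices:

  0-simplices (9): [1], [2], [3], [4], [5], [6], [7], [8], [9]
  1-simplices (27): (27 of them)
  2-simplices (18): [1,2,5], [1,2,9], [1,3,4], [1,3,7], [1,4,9], [1,5,7], [2,4,6], [2,4,8], [2,5,6], [2,8,9], [3,4,8], [3,5,6], [3,5,8], [3,6,7], [4,6,9], [5,7,8], [6,7,9], [7,8,9]

Hence C_0 ≅ Z^9, C_1 ≅ Z^27, C_2 ≅ Z^18.

Boundary ∂_1: C_1 → C_0 maps an edge to its endpoints' difference, ∂[p,q] = q − p.
As a 9×27 matrix over Z this has rank 8, with invariant factors (1,1,1,1,1,1,1,1).

∂_2: C_2 → C_1 sends each 2-simplex [p,q,r] to [q,r] − [p,r] + [p,q]. For instance
  ∂[2,4,8] = [4,8] − [2,8] + [2,4],
  ∂[1,3,4] = [3,4] − [1,4] + [1,3].
This gives a 27×18 integer matrix of rank 18; reducing to Smith normal form yields diagonal entries (1,1,1,1,1,1,1,1,1,1,1,1,1,1,1,1,1,2).

Now H_k = ker ∂_k / im ∂_{k+1}, so:

  H_2: rank ker ∂_2 − rank ∂_3 = (18 − 18) − 0 = 0, and there is no ∂_3, so H_2 ≅ 0.

(K is a triangulation of the Klein bottle.)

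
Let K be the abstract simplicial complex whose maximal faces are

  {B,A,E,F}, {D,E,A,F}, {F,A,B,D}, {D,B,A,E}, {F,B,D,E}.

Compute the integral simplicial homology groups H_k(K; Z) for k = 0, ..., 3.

We work with the vertex ordering A < B < D < E < F. The simplices of K, each written with vertices in increasing order, are:

  0-simplices (5): A, B, D, E, F
  1-simplices (10): AB, AD, AE, AF, BD, BE, BF, DE, DF, EF
  2-simplices (10): ABD, ABE, ABF, ADE, ADF, AEF, BDE, BDF, BEF, DEF
  3-simplices (5): ABDE, ABDF, ABEF, ADEF, BDEF

giving chain groups C_0 ≅ Z^5, C_1 ≅ Z^10, C_2 ≅ Z^10, C_3 ≅ Z^5.

∂_1: C_1 → C_0 sends each edge [p,q] (with p < q) to q − p. For instance
  ∂AB = B − A.
The 5×10 boundary matrix has rank 4 and Smith normal form diag(1,1,1,1).

∂_2: C_2 → C_1 maps a triangle to the signed sum of its edges. For instance
  ∂AEF = EF − AF + AE,
  ∂ADE = DE − AE + AD.
The 10×10 boundary matrix has rank 6 and Smith normal form diag(1,1,1,1,1,1).

∂_3: C_3 → C_2 sends each 3-simplex σ to the alternating sum Σ_i (−1)^i (σ with its i-th vertex removed). For instance
  ∂ABEF = BEF − AEF + ABF − ABE,
  ∂ABDF = BDF − ADF + ABF − ABD.
The resulting 10×5 matrix has rank 4, and its Smith normal form has invariant factors (1,1,1,1).

Computing H_k = (kernel of ∂_k) / (image of ∂_{k+1}):

  H_0: rank C_0 − rank ∂_1 = 5 − 4 = 1, and the invariant factors of ∂_1 are all 1, so H_0 ≅ Z.
  H_1: rank ker ∂_1 − rank ∂_2 = (10 − 4) − 6 = 0, and the invariant factors of ∂_2 are all 1, so H_1 ≅ 0.
  H_2: rank ker ∂_2 − rank ∂_3 = (10 − 6) − 4 = 0, and the invariant factors of ∂_3 are all 1, so H_2 ≅ 0.
  H_3: rank ker ∂_3 − rank ∂_4 = (5 − 4) − 0 = 1, and there is no ∂_4, so H_3 ≅ Z.

As a check, the Euler characteristic is 5 − 10 + 10 − 5 = 0, which agrees with 1 − 0 + 0 − 1 = 0.
(K is a triangulation of the 3-sphere S^3.)

H_0 ≅ Z,  H_1 = 0,  H_2 = 0,  H_3 ≅ Z.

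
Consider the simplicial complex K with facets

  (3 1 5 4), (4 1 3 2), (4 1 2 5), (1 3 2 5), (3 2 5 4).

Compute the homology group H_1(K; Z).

Take the total order 1 < 2 < 3 < 4 < 5 on the vertex set. Then K (dimension 3) consists of the simplices:

  0-simplices (5): [1], [2], [3], [4], [5]
  1-simplices (10): [1,2], [1,3], [1,4], [1,5], [2,3], [2,4], [2,5], [3,4], [3,5], [4,5]
  2-simplices (10): [1,2,3], [1,2,4], [1,2,5], [1,3,4], [1,3,5], [1,4,5], [2,3,4], [2,3,5], [2,4,5], [3,4,5]
  3-simplices (5): [1,2,3,4], [1,2,3,5], [1,2,4,5], [1,3,4,5], [2,3,4,5]

so the chain groups are C_0 ≅ Z^5, C_1 ≅ Z^10, C_2 ≅ Z^10, C_3 ≅ Z^5.

The boundary map ∂_1: C_1 → C_0 sends each edge [p,q] (with p < q) to q − p. For instance
  ∂[3,4] = [4] − [3].
The resulting 5×10 matrix has rank 4, and its Smith normal form has invariant factors (1,1,1,1).

The boundary map ∂_2: C_2 → C_1 acts by ∂[p,q,r] = [q,r] − [p,r] + [p,q]. For instance
  ∂[1,4,5] = [4,5] − [1,5] + [1,4],
  ∂[1,2,3] = [2,3] − [1,3] + [1,2].
The resulting 10×10 matrix has rank 6, and its Smith normal form has invariant factors (1,1,1,1,1,1).

The boundary map ∂_3: C_3 → C_2 sends each 3-simplex σ to the alternating sum Σ_i (−1)^i (σ with its i-th vertex removed). For instance
  ∂[1,3,4,5] = [3,4,5] − [1,4,5] + [1,3,5] − [1,3,4],
  ∂[1,2,4,5] = [2,4,5] − [1,4,5] + [1,2,5] − [1,2,4].
The 10×5 boundary matrix has rank 4 and Smith normal form diag(1,1,1,1).

Computing H_k = (kernel of ∂_k) / (image of ∂_{k+1}):

  H_1: rank ker ∂_1 − rank ∂_2 = (10 − 4) − 6 = 0, and the invariant factors of ∂_2 are all 1, so H_1 = 0.

(K is a triangulation of the 3-sphere S^3.)

H_1 = 0.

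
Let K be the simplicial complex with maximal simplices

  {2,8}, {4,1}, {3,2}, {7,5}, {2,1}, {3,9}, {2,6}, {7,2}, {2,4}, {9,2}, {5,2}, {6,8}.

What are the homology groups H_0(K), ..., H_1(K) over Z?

Order the vertices as 1 < 2 < 3 < 4 < 5 < 6 < 7 < 8 < 9. Listing each simplex with vertices in this order, K has dimension 1 with simplices:

  0-simplices (9): [1], [2], [3], [4], [5], [6], [7], [8], [9]
  1-simplices (12): [1,2], [1,4], [2,3], [2,4], [2,5], [2,6], [2,7], [2,8], [2,9], [3,9], [5,7], [6,8]

Hence C_0 ≅ Z^9, C_1 ≅ Z^12.

The boundary map ∂_1: C_1 → C_0 maps an edge to its endpoints' difference, ∂[p,q] = q − p.
The 9×12 boundary matrix has rank 8 and Smith normal form diag(1,1,1,1,1,1,1,1).

Now H_k = ker ∂_k / im ∂_{k+1}, so:

  H_0: rank C_0 − rank ∂_1 = 9 − 8 = 1, and the invariant factors of ∂_1 are all 1, so H_0 ≅ Z.
  H_1: rank ker ∂_1 − rank ∂_2 = (12 − 8) − 0 = 4, and there is no ∂_2, so H_1 ≅ Z^4.

As a check, the Euler characteristic is 9 − 12 = -3, which agrees with 1 − 4 = -3.

H_0 ≅ Z,  H_1 ≅ Z^4.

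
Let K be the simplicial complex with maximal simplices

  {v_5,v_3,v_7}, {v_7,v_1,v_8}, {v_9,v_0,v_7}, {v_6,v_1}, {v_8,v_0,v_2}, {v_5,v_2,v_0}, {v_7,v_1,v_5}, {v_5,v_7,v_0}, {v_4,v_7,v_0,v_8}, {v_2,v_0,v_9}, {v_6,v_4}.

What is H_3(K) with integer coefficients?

H_3 ≅ 0.

Take the total order v_0 < v_1 < v_2 < v_3 < v_4 < v_5 < v_6 < v_7 < v_8 < v_9 on the vertex set. Then K (dimension 3) consists of the simplices:

  0-simplices (10): [v_0], [v_1], [v_2], [v_3], [v_4], [v_5], [v_6], [v_7], [v_8], [v_9]
  1-simplices (21): (21 of them)
  2-simplices (12): (12 of them)
  3-simplices (1): [v_0,v_4,v_7,v_8]

giving chain groups C_0 ≅ Z^10, C_1 ≅ Z^21, C_2 ≅ Z^12, C_3 ≅ Z^1.

Boundary ∂_1: C_1 → C_0 is given by ∂[p,q] = [q] − [p].
This gives a 10×21 integer matrix of rank 9; reducing to Smith normal form yields diagonal entries (1,1,1,1,1,1,1,1,1).

The boundary map ∂_2: C_2 → C_1 maps a triangle to the signed sum of its edges. For instance
  ∂[v_0,v_5,v_7] = [v_5,v_7] − [v_0,v_7] + [v_0,v_5],
  ∂[v_0,v_4,v_8] = [v_4,v_8] − [v_0,v_8] + [v_0,v_4].
The 21×12 boundary matrix has rank 11 and Smith normal form diag(1,1,1,1,1,1,1,1,1,1,1).

The boundary map ∂_3: C_3 → C_2 sends each 3-simplex σ to the alternating sum Σ_i (−1)^i (σ with its i-th vertex removed). For instance
  ∂[v_0,v_4,v_7,v_8] = [v_4,v_7,v_8] − [v_0,v_7,v_8] + [v_0,v_4,v_8] − [v_0,v_4,v_7].
The resulting 12×1 matrix has rank 1, and its Smith normal form has invariant factors (1).

From H_k ≅ ker(∂_k) / im(∂_{k+1}) we obtain:

  H_3: rank ker ∂_3 − rank ∂_4 = (1 − 1) − 0 = 0, and there is no ∂_4, so H_3 = 0.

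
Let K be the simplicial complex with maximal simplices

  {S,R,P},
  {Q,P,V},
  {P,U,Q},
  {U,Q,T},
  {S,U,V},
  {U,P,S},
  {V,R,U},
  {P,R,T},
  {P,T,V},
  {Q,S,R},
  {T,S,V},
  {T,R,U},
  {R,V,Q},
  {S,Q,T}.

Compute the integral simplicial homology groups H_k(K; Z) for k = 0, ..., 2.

K has 7 vertices, 21 edges, 14 triangles.
rank ∂_0 = 0, rank ∂_1 = 6 ⇒ b_0 = 7 − 0 − 6 = 1; all invariant factors of ∂_1 are 1 so no torsion. So H_0 = Z.
rank ∂_1 = 6, rank ∂_2 = 13 ⇒ b_1 = 21 − 6 − 13 = 2; all invariant factors of ∂_2 are 1 so no torsion. So H_1 = Z^2.
rank ∂_2 = 13, rank ∂_3 = 0 ⇒ b_2 = 14 − 13 − 0 = 1. So H_2 = Z.

H_0 = Z,  H_1 = Z^2,  H_2 = Z.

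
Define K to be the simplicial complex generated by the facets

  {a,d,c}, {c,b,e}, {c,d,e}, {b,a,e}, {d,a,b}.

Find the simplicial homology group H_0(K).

H_0 ≅ Z.

Fix the vertex order a < b < c < d < e and write every simplex with vertices in increasing order. Then dim K = 2 and the simplices of K are:

  0-simplices (5): a, b, c, d, e
  1-simplices (10): ab, ac, ad, ae, bc, bd, be, cd, ce, de
  2-simplices (5): abd, abe, acd, bce, cde

Hence C_0 ≅ Z^5, C_1 ≅ Z^10, C_2 ≅ Z^5.

The boundary map ∂_1: C_1 → C_0 maps an edge to its endpoints' difference, ∂[p,q] = q − p. For instance
  ∂bc = c − b.
The resulting 5×10 matrix has rank 4, and its Smith normal form has invariant factors (1,1,1,1).

The boundary map ∂_2: C_2 → C_1 maps a triangle to the signed sum of its edges. For instance
  ∂abe = be − ae + ab,
  ∂cde = de − ce + cd.
The 10×5 boundary matrix has rank 5 and Smith normal form diag(1,1,1,1,1).

Now H_k = ker ∂_k / im ∂_{k+1}, so:

  H_0: rank C_0 − rank ∂_1 = 5 − 4 = 1, and the invariant factors of ∂_1 are all 1, so H_0 = Z.

(K is a triangulation of the Möbius band.)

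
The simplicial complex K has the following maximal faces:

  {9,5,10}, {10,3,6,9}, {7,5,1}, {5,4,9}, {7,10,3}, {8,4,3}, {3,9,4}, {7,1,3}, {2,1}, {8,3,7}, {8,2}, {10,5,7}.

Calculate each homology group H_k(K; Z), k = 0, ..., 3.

Take the total order 1 < 2 < 3 < 4 < 5 < 6 < 7 < 8 < 9 < 10 on the vertex set. Then K (dimension 3) consists of the simplices:

  0-simplices (10): [1], [2], [3], [4], [5], [6], [7], [8], [9], [10]
  1-simplices (22): [1,2], [1,3], [1,5], [1,7], [2,8], [3,4], [3,6], [3,7], [3,8], [3,9], [3,10], [4,5], [4,8], [4,9], [5,7], [5,9], [5,10], [6,9], [6,10], [7,8], [7,10], [9,10]
  2-simplices (13): [1,3,7], [1,5,7], [3,4,8], [3,4,9], [3,6,9], [3,6,10], [3,7,8], [3,7,10], [3,9,10], [4,5,9], [5,7,10], [5,9,10], [6,9,10]
  3-simplices (1): [3,6,9,10]

giving chain groups C_0 ≅ Z^10, C_1 ≅ Z^22, C_2 ≅ Z^13, C_3 ≅ Z^1.

The boundary map ∂_1: C_1 → C_0 is given by ∂[p,q] = [q] − [p].
The resulting 10×22 matrix has rank 9, and its Smith normal form has invariant factors (1,1,1,1,1,1,1,1,1).

The boundary map ∂_2: C_2 → C_1 sends each 2-simplex [p,q,r] to [q,r] − [p,r] + [p,q]. For instance
  ∂[3,6,10] = [6,10] − [3,10] + [3,6],
  ∂[3,4,9] = [4,9] − [3,9] + [3,4].
The 22×13 boundary matrix has rank 12 and Smith normal form diag(1,1,1,1,1,1,1,1,1,1,1,1).

∂_3: C_3 → C_2 sends each 3-simplex σ to the alternating sum Σ_i (−1)^i (σ with its i-th vertex removed). For instance
  ∂[3,6,9,10] = [6,9,10] − [3,9,10] + [3,6,10] − [3,6,9].
The resulting 13×1 matrix has rank 1, and its Smith normal form has invariant factors (1).

From H_k ≅ ker(∂_k) / im(∂_{k+1}) we obtain:

  H_0: rank C_0 − rank ∂_1 = 10 − 9 = 1, and the invariant factors of ∂_1 are all 1, so H_0 = Z.
  H_1: rank ker ∂_1 − rank ∂_2 = (22 − 9) − 12 = 1, and the invariant factors of ∂_2 are all 1, so H_1 = Z.
  H_2: rank ker ∂_2 − rank ∂_3 = (13 − 12) − 1 = 0, and the invariant factors of ∂_3 are all 1, so H_2 = 0.
  H_3: rank ker ∂_3 − rank ∂_4 = (1 − 1) − 0 = 0, and there is no ∂_4, so H_3 = 0.

H_0 ≅ Z,  H_1 ≅ Z,  H_2 = 0,  H_3 = 0.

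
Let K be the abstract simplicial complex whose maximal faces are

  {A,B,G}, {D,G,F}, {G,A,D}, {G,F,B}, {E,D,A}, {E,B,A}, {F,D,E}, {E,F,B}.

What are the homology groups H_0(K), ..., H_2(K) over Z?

H_0 ≅ Z,  H_1 = 0,  H_2 ≅ Z.

Take the total order A < B < D < E < F < G on the vertex set. Then K (dimension 2) consists of the simplices:

  0-simplices (6): A, B, D, E, F, G
  1-simplices (12): AB, AD, AE, AG, BE, BF, BG, DE, DF, DG, EF, FG
  2-simplices (8): ABE, ABG, ADE, ADG, BEF, BFG, DEF, DFG

giving chain groups C_0 ≅ Z^6, C_1 ≅ Z^12, C_2 ≅ Z^8.

∂_1: C_1 → C_0 is given by ∂[p,q] = [q] − [p]. For instance
  ∂DE = E − D.
The 6×12 boundary matrix has rank 5 and Smith normal form diag(1,1,1,1,1).

Boundary ∂_2: C_2 → C_1 sends each 2-simplex [p,q,r] to [q,r] − [p,r] + [p,q]. For instance
  ∂ABE = BE − AE + AB,
  ∂DFG = FG − DG + DF.
The 12×8 boundary matrix has rank 7 and Smith normal form diag(1,1,1,1,1,1,1).

From H_k ≅ ker(∂_k) / im(∂_{k+1}) we obtain:

  H_0: rank C_0 − rank ∂_1 = 6 − 5 = 1, and the invariant factors of ∂_1 are all 1, so H_0 = Z.
  H_1: rank ker ∂_1 − rank ∂_2 = (12 − 5) − 7 = 0, and the invariant factors of ∂_2 are all 1, so H_1 = 0.
  H_2: rank ker ∂_2 − rank ∂_3 = (8 − 7) − 0 = 1, and there is no ∂_3, so H_2 = Z.

As a check, the Euler characteristic is 6 − 12 + 8 = 2, which agrees with 1 − 0 + 1 = 2.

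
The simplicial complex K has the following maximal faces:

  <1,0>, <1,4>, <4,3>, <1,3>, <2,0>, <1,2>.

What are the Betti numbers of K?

b_0 = 1, b_1 = 2.

Take the total order 0 < 1 < 2 < 3 < 4 on the vertex set. Then K (dimension 1) consists of the simplices:

  0-simplices (5): [0], [1], [2], [3], [4]
  1-simplices (6): [0,1], [0,2], [1,2], [1,3], [1,4], [3,4]

so the chain groups are C_0 ≅ Z^5, C_1 ≅ Z^6.

∂_1: C_1 → C_0 maps an edge to its endpoints' difference, ∂[p,q] = q − p. For instance
  ∂[1,3] = [3] − [1].
The 5×6 boundary matrix has rank 4 and Smith normal form diag(1,1,1,1).

Now H_k = ker ∂_k / im ∂_{k+1}, so:

  H_0: rank C_0 − rank ∂_1 = 5 − 4 = 1, and the invariant factors of ∂_1 are all 1, so H_0 ≅ Z.
  H_1: rank ker ∂_1 − rank ∂_2 = (6 − 4) − 0 = 2, and there is no ∂_2, so H_1 ≅ Z^2.

As a check, the Euler characteristic is 5 − 6 = -1, which agrees with 1 − 2 = -1.

Hence the Betti numbers are b_0 = 1, b_1 = 2.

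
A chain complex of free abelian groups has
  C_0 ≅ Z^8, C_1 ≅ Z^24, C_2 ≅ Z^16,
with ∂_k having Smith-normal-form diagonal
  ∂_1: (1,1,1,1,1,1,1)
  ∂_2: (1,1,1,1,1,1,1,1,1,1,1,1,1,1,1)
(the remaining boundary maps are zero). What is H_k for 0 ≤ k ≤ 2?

H_0: b_0 = 8 − 0 − 7 = 1; torsion from ∂_1 factors > 1: none. So H_0 = Z.
H_1: b_1 = 24 − 7 − 15 = 2; torsion from ∂_2 factors > 1: none. So H_1 = Z^2.
H_2: b_2 = 16 − 15 − 0 = 1; torsion from ∂_3 factors > 1: none. So H_2 = Z.

H_0 = Z,  H_1 = Z^2,  H_2 = Z.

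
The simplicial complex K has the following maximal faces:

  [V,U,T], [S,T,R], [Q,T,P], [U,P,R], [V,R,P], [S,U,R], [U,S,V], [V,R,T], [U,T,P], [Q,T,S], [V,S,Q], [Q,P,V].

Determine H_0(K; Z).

H_0 ≅ Z.

Fix the vertex order P < Q < R < S < T < U < V and write every simplex with vertices in increasing order. Then dim K = 2 and the simplices of K are:

  0-simplices (7): P, Q, R, S, T, U, V
  1-simplices (18): PQ, PR, PT, PU, PV, QS, QT, QV, RS, RT, RU, RV, ST, SU, SV, TU, TV, UV
  2-simplices (12): PQT, PQV, PRU, PRV, PTU, QST, QSV, RST, RSU, RTV, SUV, TUV

so the chain groups are C_0 ≅ Z^7, C_1 ≅ Z^18, C_2 ≅ Z^12.

Boundary ∂_1: C_1 → C_0 maps an edge to its endpoints' difference, ∂[p,q] = q − p. For instance
  ∂QS = S − Q.
The resulting 7×18 matrix has rank 6, and its Smith normal form has invariant factors (1,1,1,1,1,1).

Boundary ∂_2: C_2 → C_1 acts by ∂[p,q,r] = [q,r] − [p,r] + [p,q]. For instance
  ∂PQV = QV − PV + PQ,
  ∂PRV = RV − PV + PR.
This gives a 18×12 integer matrix of rank 12; reducing to Smith normal form yields diagonal entries (1,1,1,1,1,1,1,1,1,1,1,2).

Reading off H_k = ker ∂_k / im ∂_{k+1}:

  H_0: rank C_0 − rank ∂_1 = 7 − 6 = 1, and the invariant factors of ∂_1 are all 1, so H_0 = Z.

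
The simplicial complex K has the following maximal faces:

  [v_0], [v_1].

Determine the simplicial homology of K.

H_0 ≅ Z^2.

Order the vertices as v_0 < v_1. Listing each simplex with vertices in this order, K has dimension 0 with simplices:

  0-simplices (2): [v_0], [v_1]

giving chain groups C_0 ≅ Z^2.

Computing H_k = (kernel of ∂_k) / (image of ∂_{k+1}):

  H_0: rank C_0 − rank ∂_1 = 2 − 0 = 2, and there is no ∂_1, so H_0 ≅ Z^2.

(K is a triangulation of a set of 2 points.)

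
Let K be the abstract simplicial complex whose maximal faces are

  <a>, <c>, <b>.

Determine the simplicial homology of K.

We work with the vertex ordering a < b < c. The simplices of K, each written with vertices in increasing order, are:

  0-simplices (3): a, b, c

Hence C_0 ≅ Z^3.

Computing H_k = (kernel of ∂_k) / (image of ∂_{k+1}):

  H_0: rank C_0 − rank ∂_1 = 3 − 0 = 3, and there is no ∂_1, so H_0 ≅ Z^3.

H_0 ≅ Z^3.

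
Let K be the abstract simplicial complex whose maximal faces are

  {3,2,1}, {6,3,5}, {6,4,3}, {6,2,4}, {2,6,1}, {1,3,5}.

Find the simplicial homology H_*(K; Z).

Order the vertices as 1 < 2 < 3 < 4 < 5 < 6. Listing each simplex with vertices in this order, K has dimension 2 with simplices:

  0-simplices (6): [1], [2], [3], [4], [5], [6]
  1-simplices (12): [1,2], [1,3], [1,5], [1,6], [2,3], [2,4], [2,6], [3,4], [3,5], [3,6], [4,6], [5,6]
  2-simplices (6): [1,2,3], [1,2,6], [1,3,5], [2,4,6], [3,4,6], [3,5,6]

giving chain groups C_0 ≅ Z^6, C_1 ≅ Z^12, C_2 ≅ Z^6.

∂_1: C_1 → C_0 is given by ∂[p,q] = [q] − [p]. For instance
  ∂[4,6] = [6] − [4].
This gives a 6×12 integer matrix of rank 5; reducing to Smith normal form yields diagonal entries (1,1,1,1,1).

∂_2: C_2 → C_1 sends each 2-simplex [p,q,r] to [q,r] − [p,r] + [p,q]. For instance
  ∂[1,2,3] = [2,3] − [1,3] + [1,2],
  ∂[1,3,5] = [3,5] − [1,5] + [1,3].
The resulting 12×6 matrix has rank 6, and its Smith normal form has invariant factors (1,1,1,1,1,1).

Now H_k = ker ∂_k / im ∂_{k+1}, so:

  H_0: rank C_0 − rank ∂_1 = 6 − 5 = 1, and the invariant factors of ∂_1 are all 1, so H_0 ≅ Z.
  H_1: rank ker ∂_1 − rank ∂_2 = (12 − 5) − 6 = 1, and the invariant factors of ∂_2 are all 1, so H_1 ≅ Z.
  H_2: rank ker ∂_2 − rank ∂_3 = (6 − 6) − 0 = 0, and there is no ∂_3, so H_2 ≅ 0.

As a check, the Euler characteristic is 6 − 12 + 6 = 0, which agrees with 1 − 1 + 0 = 0.

H_0 ≅ Z,  H_1 ≅ Z,  H_2 = 0.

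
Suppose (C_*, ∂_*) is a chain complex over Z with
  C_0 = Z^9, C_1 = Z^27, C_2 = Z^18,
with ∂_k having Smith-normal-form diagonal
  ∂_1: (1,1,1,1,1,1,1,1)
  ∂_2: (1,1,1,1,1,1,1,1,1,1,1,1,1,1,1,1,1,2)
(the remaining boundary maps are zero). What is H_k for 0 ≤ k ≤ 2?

H_0: b_0 = 9 − 0 − 8 = 1; torsion from ∂_1 factors > 1: none. So H_0 = Z.
H_1: b_1 = 27 − 8 − 18 = 1; torsion from ∂_2 factors > 1: [2]. So H_1 = Z ⊕ Z/2.
H_2: b_2 = 18 − 18 − 0 = 0; torsion from ∂_3 factors > 1: none. So H_2 = 0.

H_0 = Z,  H_1 = Z ⊕ Z/2,  H_2 = 0.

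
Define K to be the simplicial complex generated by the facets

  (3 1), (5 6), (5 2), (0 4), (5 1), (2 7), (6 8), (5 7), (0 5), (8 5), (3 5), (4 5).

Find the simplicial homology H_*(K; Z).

We work with the vertex ordering 0 < 1 < 2 < 3 < 4 < 5 < 6 < 7 < 8. The simplices of K, each written with vertices in increasing order, are:

  0-simplices (9): [0], [1], [2], [3], [4], [5], [6], [7], [8]
  1-simplices (12): [0,4], [0,5], [1,3], [1,5], [2,5], [2,7], [3,5], [4,5], [5,6], [5,7], [5,8], [6,8]

Hence C_0 ≅ Z^9, C_1 ≅ Z^12.

Boundary ∂_1: C_1 → C_0 is given by ∂[p,q] = [q] − [p].
As a 9×12 matrix over Z this has rank 8, with invariant factors (1,1,1,1,1,1,1,1).

Now H_k = ker ∂_k / im ∂_{k+1}, so:

  H_0: rank C_0 − rank ∂_1 = 9 − 8 = 1, and the invariant factors of ∂_1 are all 1, so H_0 = Z.
  H_1: rank ker ∂_1 − rank ∂_2 = (12 − 8) − 0 = 4, and there is no ∂_2, so H_1 = Z^4.

As a check, the Euler characteristic is 9 − 12 = -3, which agrees with 1 − 4 = -3.

H_0 = Z,  H_1 = Z^4.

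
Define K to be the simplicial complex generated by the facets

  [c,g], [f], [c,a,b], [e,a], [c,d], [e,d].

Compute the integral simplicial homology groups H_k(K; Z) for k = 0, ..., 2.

Take the total order a < b < c < d < e < f < g on the vertex set. Then K (dimension 2) consists of the simplices:

  0-simplices (7): a, b, c, d, e, f, g
  1-simplices (7): ab, ac, ae, bc, cd, cg, de
  2-simplices (1): abc

giving chain groups C_0 ≅ Z^7, C_1 ≅ Z^7, C_2 ≅ Z^1.

The boundary map ∂_1: C_1 → C_0 maps an edge to its endpoints' difference, ∂[p,q] = q − p. For instance
  ∂bc = c − b.
As a 7×7 matrix over Z this has rank 5, with invariant factors (1,1,1,1,1).

The boundary map ∂_2: C_2 → C_1 maps a triangle to the signed sum of its edges. For instance
  ∂abc = bc − ac + ab.
The resulting 7×1 matrix has rank 1, and its Smith normal form has invariant factors (1).

Now H_k = ker ∂_k / im ∂_{k+1}, so:

  H_0: rank C_0 − rank ∂_1 = 7 − 5 = 2, and the invariant factors of ∂_1 are all 1, so H_0 = Z^2.
  H_1: rank ker ∂_1 − rank ∂_2 = (7 − 5) − 1 = 1, and the invariant factors of ∂_2 are all 1, so H_1 = Z.
  H_2: rank ker ∂_2 − rank ∂_3 = (1 − 1) − 0 = 0, and there is no ∂_3, so H_2 = 0.

As a check, the Euler characteristic is 7 − 7 + 1 = 1, which agrees with 2 − 1 + 0 = 1.

H_0 = Z^2,  H_1 = Z,  H_2 = 0.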